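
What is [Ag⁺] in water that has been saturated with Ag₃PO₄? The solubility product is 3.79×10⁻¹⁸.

Ag₃PO₄(s) ⇌ 3 Ag⁺(aq) + PO₄³⁻(aq)
If s mol/L of Ag₃PO₄ dissolves, [Ag⁺] = 3s and [PO₄³⁻] = s.
Ksp = [Ag⁺]^3[PO₄³⁻] = (3s)^3 · s = 27s^4 = 3.79×10⁻¹⁸
s = 1.94×10⁻⁵ mol L⁻¹
[Ag⁺] = 3s = 5.81×10⁻⁵ mol L⁻¹

5.81×10⁻⁵ M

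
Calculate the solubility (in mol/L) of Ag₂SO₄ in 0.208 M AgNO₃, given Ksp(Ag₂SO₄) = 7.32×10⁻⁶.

1.69×10⁻⁴ M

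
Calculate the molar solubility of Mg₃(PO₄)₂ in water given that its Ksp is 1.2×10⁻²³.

1.0×10⁻⁵ M

Mg₃(PO₄)₂(s) ⇌ 3 Mg²⁺(aq) + 2 PO₄³⁻(aq)
If s mol/L of Mg₃(PO₄)₂ dissolves, [Mg²⁺] = 3s and [PO₄³⁻] = 2s.
Ksp = [Mg²⁺]^3[PO₄³⁻]^2 = (3s)^3 · (2s)^2 = 108s^5
108s^5 = 1.2×10⁻²³  ⇒  s^5 = 1.1×10⁻²⁵
s = (1.1×10⁻²⁵)^(1/5) = 1.0×10⁻⁵ mol/L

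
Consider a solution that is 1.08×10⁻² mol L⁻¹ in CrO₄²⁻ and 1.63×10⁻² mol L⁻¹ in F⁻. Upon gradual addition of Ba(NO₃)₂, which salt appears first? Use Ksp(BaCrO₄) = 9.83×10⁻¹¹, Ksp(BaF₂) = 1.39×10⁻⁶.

BaCrO₄

A salt starts to precipitate once the ion product Q reaches its Ksp.
For BaCrO₄: [Ba²⁺] = (Ksp/[CrO₄²⁻]) = 9.10×10⁻⁹ mol L⁻¹
For BaF₂: [Ba²⁺] = (Ksp/[F⁻]^2) = 5.23×10⁻³ mol L⁻¹
The smaller threshold [Ba²⁺] is reached first, so BaCrO₄ precipitates first.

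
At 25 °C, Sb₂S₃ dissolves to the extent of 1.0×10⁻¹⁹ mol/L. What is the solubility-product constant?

Sb₂S₃(s) ⇌ 2 Sb³⁺(aq) + 3 S²⁻(aq)
Call the molar solubility s, so that [Sb³⁺] = 2s and [S²⁻] = 3s.
Ksp = [Sb³⁺]^2[S²⁻]^3 = (2s)^2 · (3s)^3 = 108s^5
Ksp = 108 × (1.0×10⁻¹⁹)^5 = 1.1×10⁻⁹³

Ksp = 1.1×10⁻⁹³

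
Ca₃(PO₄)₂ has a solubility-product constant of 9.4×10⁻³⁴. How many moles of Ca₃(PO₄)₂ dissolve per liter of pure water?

Ca₃(PO₄)₂(s) ⇌ 3 Ca²⁺(aq) + 2 PO₄³⁻(aq)
With molar solubility s: [Ca²⁺] = 3s, [PO₄³⁻] = 2s.
Ksp = [Ca²⁺]^3[PO₄³⁻]^2 = (3s)^3 · (2s)^2 = 108s^5
108s^5 = 9.4×10⁻³⁴  ⇒  s^5 = 8.7×10⁻³⁶
Taking the 5th root, s = 9.7×10⁻⁸ M.

9.7×10⁻⁸ M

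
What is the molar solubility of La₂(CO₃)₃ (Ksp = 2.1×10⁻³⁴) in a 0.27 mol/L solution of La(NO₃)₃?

4.7×10⁻¹² M

La₂(CO₃)₃(s) ⇌ 2 La³⁺(aq) + 3 CO₃²⁻(aq)
Let s be the solubility of La₂(CO₃)₃ here. The common ion gives [La³⁺] ≈ 0.27 mol/L, and [CO₃²⁻] = 3s.
Ksp = [La³⁺]^2[CO₃²⁻]^3 = (0.27)^2(3s)^3
(3s)^3 = 2.1×10⁻³⁴ / (0.27)^2 = 2.9×10⁻³³
s = 4.7×10⁻¹² mol/L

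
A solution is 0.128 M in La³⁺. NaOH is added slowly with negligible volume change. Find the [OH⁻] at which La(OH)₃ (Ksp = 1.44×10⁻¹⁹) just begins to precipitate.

1.04×10⁻⁶ M

A salt starts to precipitate once the ion product Q reaches its Ksp.
La(OH)₃(s) ⇌ La³⁺(aq) + 3 OH⁻(aq)
Ksp = [La³⁺][OH⁻]^3 = [OH⁻]^3(0.128)
[OH⁻]^3 = 1.44×10⁻¹⁹ / (0.128) = 1.13×10⁻¹⁸
[OH⁻] = 1.04×10⁻⁶ M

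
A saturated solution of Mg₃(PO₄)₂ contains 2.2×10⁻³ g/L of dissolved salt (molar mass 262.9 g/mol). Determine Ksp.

Ksp = 4.4×10⁻²⁴

s = (2.2×10⁻³ g L⁻¹)/(262.9 g mol⁻¹) = 8.368×10⁻⁶ M
Mg₃(PO₄)₂(s) ⇌ 3 Mg²⁺(aq) + 2 PO₄³⁻(aq)
For each mole of Mg₃(PO₄)₂ that dissolves per liter, [Mg²⁺] = 3s and [PO₄³⁻] = 2s; let s denote this solubility.
Ksp = [Mg²⁺]^3[PO₄³⁻]^2 = (3s)^3 · (2s)^2 = 108s^5
Ksp = 108 × (8.368×10⁻⁶)^5 = 4.4×10⁻²⁴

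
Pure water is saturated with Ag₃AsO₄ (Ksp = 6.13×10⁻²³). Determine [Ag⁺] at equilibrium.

Ag₃AsO₄(s) ⇌ 3 Ag⁺(aq) + AsO₄³⁻(aq)
Call the molar solubility s, so that [Ag⁺] = 3s and [AsO₄³⁻] = s.
Ksp = [Ag⁺]^3[AsO₄³⁻] = (3s)^3 · s = 27s^4 = 6.13×10⁻²³
s = 1.23×10⁻⁶ M
[Ag⁺] = 3s = 3.68×10⁻⁶ M

3.68×10⁻⁶ M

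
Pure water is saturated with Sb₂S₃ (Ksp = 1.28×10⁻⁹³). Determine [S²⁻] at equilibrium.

3.10×10⁻¹⁹ M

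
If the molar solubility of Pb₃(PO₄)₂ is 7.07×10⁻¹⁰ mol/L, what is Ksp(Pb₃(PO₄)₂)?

Pb₃(PO₄)₂(s) ⇌ 3 Pb²⁺(aq) + 2 PO₄³⁻(aq)
Let s be the molar solubility. Then [Pb²⁺] = 3s and [PO₄³⁻] = 2s.
Ksp = [Pb²⁺]^3[PO₄³⁻]^2 = (3s)^3 · (2s)^2 = 108s^5
Ksp = 108 × (7.07×10⁻¹⁰)^5 = 1.91×10⁻⁴⁴

Ksp = 1.91×10⁻⁴⁴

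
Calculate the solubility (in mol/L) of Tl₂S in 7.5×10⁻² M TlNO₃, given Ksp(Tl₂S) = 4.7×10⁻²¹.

Tl₂S(s) ⇌ 2 Tl⁺(aq) + S²⁻(aq)
Tl⁺ is already present at 7.5×10⁻² M. If s mol/L of Tl₂S dissolves, [S²⁻] = s while [Tl⁺] ≈ 7.5×10⁻² M.
Ksp = [Tl⁺]^2[S²⁻] = (7.5×10⁻²)^2s
s = 4.7×10⁻²¹ / (7.5×10⁻²)^2 = 8.4×10⁻¹⁹
s = 8.4×10⁻¹⁹ M

8.4×10⁻¹⁹ M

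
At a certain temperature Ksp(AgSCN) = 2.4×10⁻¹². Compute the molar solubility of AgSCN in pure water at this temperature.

1.5×10⁻⁶ M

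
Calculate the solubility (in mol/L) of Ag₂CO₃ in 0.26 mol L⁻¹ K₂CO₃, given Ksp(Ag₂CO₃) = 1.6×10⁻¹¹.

3.9×10⁻⁶ M

Ag₂CO₃(s) ⇌ 2 Ag⁺(aq) + CO₃²⁻(aq)
With CO₃²⁻ already at 0.26 mol L⁻¹ and s small, take [CO₃²⁻] ≈ 0.26 mol L⁻¹ and [Ag⁺] = 2s.
Ksp = [Ag⁺]^2[CO₃²⁻] = (2s)^2(0.26)
(2s)^2 = 1.6×10⁻¹¹ / (0.26) = 6.2×10⁻¹¹
s = 3.9×10⁻⁶ mol L⁻¹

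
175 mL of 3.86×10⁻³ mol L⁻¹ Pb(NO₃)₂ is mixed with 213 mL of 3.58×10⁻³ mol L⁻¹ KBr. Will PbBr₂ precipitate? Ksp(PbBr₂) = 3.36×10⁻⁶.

Total volume after mixing = 175 + 213 = 388 mL.
[Pb²⁺] = (3.86×10⁻³)(175)/388 = 1.74×10⁻³ mol L⁻¹
[Br⁻] = (3.58×10⁻³)(213)/388 = 1.97×10⁻³ mol L⁻¹
Q = [Pb²⁺][Br⁻]^2 = 6.72×10⁻⁹
Since Q (6.72×10⁻⁹) is less than Ksp (3.36×10⁻⁶), no PbBr₂ precipitates.

No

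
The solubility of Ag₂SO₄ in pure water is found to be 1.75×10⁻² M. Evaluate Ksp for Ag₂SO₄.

Ag₂SO₄(s) ⇌ 2 Ag⁺(aq) + SO₄²⁻(aq)
If s mol/L of Ag₂SO₄ dissolves, [Ag⁺] = 2s and [SO₄²⁻] = s.
Ksp = [Ag⁺]^2[SO₄²⁻] = (2s)^2 · s = 4s^3
Ksp = 4 × (1.75×10⁻²)^3 = 2.14×10⁻⁵

Ksp = 2.14×10⁻⁵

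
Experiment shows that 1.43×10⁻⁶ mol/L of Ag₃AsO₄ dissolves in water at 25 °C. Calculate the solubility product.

Ksp = 1.13×10⁻²²

Ag₃AsO₄(s) ⇌ 3 Ag⁺(aq) + AsO₄³⁻(aq)
If s mol/L of Ag₃AsO₄ dissolves, [Ag⁺] = 3s and [AsO₄³⁻] = s.
Ksp = [Ag⁺]^3[AsO₄³⁻] = (3s)^3 · s = 27s^4
Ksp = 27 × (1.43×10⁻⁶)^4 = 1.13×10⁻²²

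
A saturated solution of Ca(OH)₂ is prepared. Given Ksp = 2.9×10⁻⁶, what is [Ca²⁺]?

9.0×10⁻³ M

Ca(OH)₂(s) ⇌ Ca²⁺(aq) + 2 OH⁻(aq)
If s mol/L of Ca(OH)₂ dissolves, [Ca²⁺] = s and [OH⁻] = 2s.
Ksp = [Ca²⁺][OH⁻]^2 = s · (2s)^2 = 4s^3 = 2.9×10⁻⁶
s = 9.0×10⁻³ mol L⁻¹
[Ca²⁺] = s = 9.0×10⁻³ mol L⁻¹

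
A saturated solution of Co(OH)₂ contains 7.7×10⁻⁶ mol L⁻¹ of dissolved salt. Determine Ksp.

Co(OH)₂(s) ⇌ Co²⁺(aq) + 2 OH⁻(aq)
Call the molar solubility s, so that [Co²⁺] = s and [OH⁻] = 2s.
Ksp = [Co²⁺][OH⁻]^2 = s · (2s)^2 = 4s^3
Ksp = 4 × (7.7×10⁻⁶)^3 = 1.8×10⁻¹⁵

Ksp = 1.8×10⁻¹⁵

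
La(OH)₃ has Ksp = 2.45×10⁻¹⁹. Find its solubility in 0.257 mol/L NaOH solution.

La(OH)₃(s) ⇌ La³⁺(aq) + 3 OH⁻(aq)
OH⁻ is already present at 0.257 mol/L. If s mol/L of La(OH)₃ dissolves, [La³⁺] = s while [OH⁻] ≈ 0.257 mol/L.
Ksp = [La³⁺][OH⁻]^3 = s(0.257)^3
s = 2.45×10⁻¹⁹ / (0.257)^3 = 1.44×10⁻¹⁷
s = 1.44×10⁻¹⁷ mol/L

1.44×10⁻¹⁷ M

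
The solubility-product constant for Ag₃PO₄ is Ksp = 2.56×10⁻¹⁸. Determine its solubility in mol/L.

Ag₃PO₄(s) ⇌ 3 Ag⁺(aq) + PO₄³⁻(aq)
For each mole of Ag₃PO₄ that dissolves per liter, [Ag⁺] = 3s and [PO₄³⁻] = s; let s denote this solubility.
Ksp = [Ag⁺]^3[PO₄³⁻] = (3s)^3 · s = 27s^4
27s^4 = 2.56×10⁻¹⁸  ⇒  s^4 = 9.48×10⁻²⁰
Taking the 4th root, s = 1.75×10⁻⁵ mol L⁻¹.

1.75×10⁻⁵ M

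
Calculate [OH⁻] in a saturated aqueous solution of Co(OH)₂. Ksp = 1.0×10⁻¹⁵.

1.3×10⁻⁵ M

Co(OH)₂(s) ⇌ Co²⁺(aq) + 2 OH⁻(aq)
Call the molar solubility s, so that [Co²⁺] = s and [OH⁻] = 2s.
Ksp = [Co²⁺][OH⁻]^2 = s · (2s)^2 = 4s^3 = 1.0×10⁻¹⁵
s = 6.3×10⁻⁶ M
[OH⁻] = 2s = 1.3×10⁻⁵ M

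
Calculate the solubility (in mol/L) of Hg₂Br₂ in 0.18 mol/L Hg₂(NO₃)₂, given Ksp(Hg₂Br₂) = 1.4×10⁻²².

Hg₂Br₂(s) ⇌ Hg₂²⁺(aq) + 2 Br⁻(aq)
Let s be the solubility of Hg₂Br₂ here. The common ion gives [Hg₂²⁺] ≈ 0.18 mol/L, and [Br⁻] = 2s.
Ksp = [Hg₂²⁺][Br⁻]^2 = (0.18)(2s)^2
(2s)^2 = 1.4×10⁻²² / (0.18) = 7.8×10⁻²²
s = 1.4×10⁻¹¹ mol/L

1.4×10⁻¹¹ M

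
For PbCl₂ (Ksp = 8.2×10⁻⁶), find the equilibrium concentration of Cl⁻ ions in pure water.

PbCl₂(s) ⇌ Pb²⁺(aq) + 2 Cl⁻(aq)
Let s be the molar solubility. Then [Pb²⁺] = s and [Cl⁻] = 2s.
Ksp = [Pb²⁺][Cl⁻]^2 = s · (2s)^2 = 4s^3 = 8.2×10⁻⁶
s = 1.3×10⁻² mol L⁻¹
[Cl⁻] = 2s = 2.5×10⁻² mol L⁻¹

2.5×10⁻² M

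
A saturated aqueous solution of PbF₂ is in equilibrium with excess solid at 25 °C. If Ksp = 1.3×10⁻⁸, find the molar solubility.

PbF₂(s) ⇌ Pb²⁺(aq) + 2 F⁻(aq)
Let s be the molar solubility. Then [Pb²⁺] = s and [F⁻] = 2s.
Ksp = [Pb²⁺][F⁻]^2 = s · (2s)^2 = 4s^3
4s^3 = 1.3×10⁻⁸  ⇒  s^3 = 3.3×10⁻⁹
Taking the 3rd root, s = 1.5×10⁻³ M.

1.5×10⁻³ M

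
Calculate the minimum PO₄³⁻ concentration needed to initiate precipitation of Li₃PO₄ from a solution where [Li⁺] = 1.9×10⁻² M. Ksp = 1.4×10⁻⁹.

2.0×10⁻⁴ M

Each salt precipitates once Q = Ksp for that salt.
Li₃PO₄(s) ⇌ 3 Li⁺(aq) + PO₄³⁻(aq)
Ksp = [Li⁺]^3[PO₄³⁻] = [PO₄³⁻](1.9×10⁻²)^3
[PO₄³⁻] = 1.4×10⁻⁹ / (1.9×10⁻²)^3 = 2.0×10⁻⁴
[PO₄³⁻] = 2.0×10⁻⁴ M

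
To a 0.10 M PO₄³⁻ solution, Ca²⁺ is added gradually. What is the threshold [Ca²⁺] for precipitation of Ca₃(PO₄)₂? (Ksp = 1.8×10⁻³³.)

5.6×10⁻¹¹ M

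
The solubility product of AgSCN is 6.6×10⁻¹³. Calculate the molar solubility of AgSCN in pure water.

AgSCN(s) ⇌ Ag⁺(aq) + SCN⁻(aq)
For each mole of AgSCN that dissolves per liter, [Ag⁺] = s and [SCN⁻] = s; let s denote this solubility.
Ksp = [Ag⁺][SCN⁻] = s · s = s^2
s^2 = 6.6×10⁻¹³
s = (6.6×10⁻¹³)^(1/2) = 8.1×10⁻⁷ M

8.1×10⁻⁷ M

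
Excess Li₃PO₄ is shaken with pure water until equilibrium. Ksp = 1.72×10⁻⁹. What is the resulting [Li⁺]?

8.48×10⁻³ M

Li₃PO₄(s) ⇌ 3 Li⁺(aq) + PO₄³⁻(aq)
Call the molar solubility s, so that [Li⁺] = 3s and [PO₄³⁻] = s.
Ksp = [Li⁺]^3[PO₄³⁻] = (3s)^3 · s = 27s^4 = 1.72×10⁻⁹
s = 2.83×10⁻³ M
[Li⁺] = 3s = 8.48×10⁻³ M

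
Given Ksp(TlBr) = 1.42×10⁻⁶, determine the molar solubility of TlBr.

TlBr(s) ⇌ Tl⁺(aq) + Br⁻(aq)
Let s be the molar solubility. Then [Tl⁺] = s and [Br⁻] = s.
Ksp = [Tl⁺][Br⁻] = s · s = s^2
s^2 = 1.42×10⁻⁶
s = 1.19×10⁻³ M

1.19×10⁻³ M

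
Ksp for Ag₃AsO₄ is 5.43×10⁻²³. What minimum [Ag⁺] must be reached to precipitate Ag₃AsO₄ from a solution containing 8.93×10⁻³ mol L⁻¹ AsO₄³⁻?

1.83×10⁻⁷ M

The threshold for precipitation is Q = Ksp.
Ag₃AsO₄(s) ⇌ 3 Ag⁺(aq) + AsO₄³⁻(aq)
Ksp = [Ag⁺]^3[AsO₄³⁻] = [Ag⁺]^3(8.93×10⁻³)
[Ag⁺]^3 = 5.43×10⁻²³ / (8.93×10⁻³) = 6.08×10⁻²¹
[Ag⁺] = 1.83×10⁻⁷ mol L⁻¹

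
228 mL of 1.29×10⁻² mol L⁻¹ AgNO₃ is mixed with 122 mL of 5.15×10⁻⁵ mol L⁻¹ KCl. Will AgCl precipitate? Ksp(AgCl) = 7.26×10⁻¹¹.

After mixing, V = 228 mL + 122 mL = 350 mL.
[Ag⁺] = (1.29×10⁻²)(228)/350 = 8.40×10⁻³ mol L⁻¹
[Cl⁻] = (5.15×10⁻⁵)(122)/350 = 1.80×10⁻⁵ mol L⁻¹
Q = [Ag⁺][Cl⁻] = 1.51×10⁻⁷
Because Q > Ksp (1.51×10⁻⁷ vs 7.26×10⁻¹¹), a precipitate of AgCl forms.

Yes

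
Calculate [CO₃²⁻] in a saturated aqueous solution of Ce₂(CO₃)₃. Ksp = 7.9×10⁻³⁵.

Ce₂(CO₃)₃(s) ⇌ 2 Ce³⁺(aq) + 3 CO₃²⁻(aq)
With molar solubility s: [Ce³⁺] = 2s, [CO₃²⁻] = 3s.
Ksp = [Ce³⁺]^2[CO₃²⁻]^3 = (2s)^2 · (3s)^3 = 108s^5 = 7.9×10⁻³⁵
s = 5.9×10⁻⁸ M
[CO₃²⁻] = 3s = 1.8×10⁻⁷ M

1.8×10⁻⁷ M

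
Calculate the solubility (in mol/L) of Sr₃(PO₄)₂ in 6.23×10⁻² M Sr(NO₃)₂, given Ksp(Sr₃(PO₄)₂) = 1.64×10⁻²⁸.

4.12×10⁻¹³ M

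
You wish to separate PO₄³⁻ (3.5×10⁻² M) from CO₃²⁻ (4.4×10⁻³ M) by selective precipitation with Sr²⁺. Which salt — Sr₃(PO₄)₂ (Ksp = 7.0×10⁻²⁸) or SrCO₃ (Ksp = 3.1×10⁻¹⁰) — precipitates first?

The threshold for precipitation is Q = Ksp.
For Sr₃(PO₄)₂: [Sr²⁺] = (Ksp/[PO₄³⁻]^2)^(1/3) = 8.3×10⁻⁹ M
For SrCO₃: [Sr²⁺] = (Ksp/[CO₃²⁻]) = 7.0×10⁻⁸ M
Since Sr₃(PO₄)₂ needs less Sr²⁺ to reach saturation, it precipitates first.

Sr₃(PO₄)₂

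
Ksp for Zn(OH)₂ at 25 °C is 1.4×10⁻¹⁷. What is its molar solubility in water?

1.5×10⁻⁶ M

Zn(OH)₂(s) ⇌ Zn²⁺(aq) + 2 OH⁻(aq)
Let s be the molar solubility. Then [Zn²⁺] = s and [OH⁻] = 2s.
Ksp = [Zn²⁺][OH⁻]^2 = s · (2s)^2 = 4s^3
4s^3 = 1.4×10⁻¹⁷  ⇒  s^3 = 3.5×10⁻¹⁸
s = 1.5×10⁻⁶ mol L⁻¹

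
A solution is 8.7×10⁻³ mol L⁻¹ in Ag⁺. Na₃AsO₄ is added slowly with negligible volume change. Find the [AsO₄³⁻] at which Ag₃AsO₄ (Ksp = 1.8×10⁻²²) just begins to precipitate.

2.7×10⁻¹⁶ M

A salt starts to precipitate once the ion product Q reaches its Ksp.
Ag₃AsO₄(s) ⇌ 3 Ag⁺(aq) + AsO₄³⁻(aq)
Ksp = [Ag⁺]^3[AsO₄³⁻] = [AsO₄³⁻](8.7×10⁻³)^3
[AsO₄³⁻] = 1.8×10⁻²² / (8.7×10⁻³)^3 = 2.7×10⁻¹⁶
[AsO₄³⁻] = 2.7×10⁻¹⁶ mol L⁻¹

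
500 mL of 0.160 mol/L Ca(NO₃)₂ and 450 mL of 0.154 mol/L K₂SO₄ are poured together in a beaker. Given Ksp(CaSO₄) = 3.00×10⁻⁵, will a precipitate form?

Yes

After mixing, V = 500 mL + 450 mL = 950 mL.
[Ca²⁺] = (0.160)(500)/950 = 8.42×10⁻² mol/L
[SO₄²⁻] = (0.154)(450)/950 = 7.29×10⁻² mol/L
Q = [Ca²⁺][SO₄²⁻] = 6.14×10⁻³
Since Q (6.14×10⁻³) exceeds Ksp (3.00×10⁻⁵), CaSO₄ will precipitate.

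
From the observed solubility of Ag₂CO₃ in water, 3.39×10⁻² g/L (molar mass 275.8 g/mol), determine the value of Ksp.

Ksp = 7.43×10⁻¹²

Convert to molarity: s = 3.39×10⁻² / 275.8 = 1.2292×10⁻⁴ mol/L
Ag₂CO₃(s) ⇌ 2 Ag⁺(aq) + CO₃²⁻(aq)
Call the molar solubility s, so that [Ag⁺] = 2s and [CO₃²⁻] = s.
Ksp = [Ag⁺]^2[CO₃²⁻] = (2s)^2 · s = 4s^3
Ksp = 4 × (1.2292×10⁻⁴)^3 = 7.43×10⁻¹²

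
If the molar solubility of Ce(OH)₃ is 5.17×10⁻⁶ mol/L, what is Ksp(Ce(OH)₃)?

Ksp = 1.93×10⁻²⁰

Ce(OH)₃(s) ⇌ Ce³⁺(aq) + 3 OH⁻(aq)
Call the molar solubility s, so that [Ce³⁺] = s and [OH⁻] = 3s.
Ksp = [Ce³⁺][OH⁻]^3 = s · (3s)^3 = 27s^4
Ksp = 27 × (5.17×10⁻⁶)^4 = 1.93×10⁻²⁰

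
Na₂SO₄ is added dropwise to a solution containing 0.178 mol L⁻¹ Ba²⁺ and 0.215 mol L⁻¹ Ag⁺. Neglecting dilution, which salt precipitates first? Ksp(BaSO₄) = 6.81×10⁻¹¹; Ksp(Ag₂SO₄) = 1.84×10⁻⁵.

BaSO₄

A salt starts to precipitate once the ion product Q reaches its Ksp.
For BaSO₄: [SO₄²⁻] = (Ksp/[Ba²⁺]) = 3.83×10⁻¹⁰ mol L⁻¹
For Ag₂SO₄: [SO₄²⁻] = (Ksp/[Ag⁺]^2) = 3.98×10⁻⁴ mol L⁻¹
Since BaSO₄ needs less SO₄²⁻ to reach saturation, it precipitates first.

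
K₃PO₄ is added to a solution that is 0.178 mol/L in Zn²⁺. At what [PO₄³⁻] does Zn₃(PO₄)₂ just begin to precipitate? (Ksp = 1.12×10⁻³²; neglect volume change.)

Each salt precipitates once Q = Ksp for that salt.
Zn₃(PO₄)₂(s) ⇌ 3 Zn²⁺(aq) + 2 PO₄³⁻(aq)
Ksp = [Zn²⁺]^3[PO₄³⁻]^2 = [PO₄³⁻]^2(0.178)^3
[PO₄³⁻]^2 = 1.12×10⁻³² / (0.178)^3 = 1.99×10⁻³⁰
[PO₄³⁻] = 1.41×10⁻¹⁵ mol/L

1.41×10⁻¹⁵ M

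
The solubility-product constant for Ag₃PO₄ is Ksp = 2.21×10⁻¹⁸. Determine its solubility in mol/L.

1.69×10⁻⁵ M

Ag₃PO₄(s) ⇌ 3 Ag⁺(aq) + PO₄³⁻(aq)
Call the molar solubility s, so that [Ag⁺] = 3s and [PO₄³⁻] = s.
Ksp = [Ag⁺]^3[PO₄³⁻] = (3s)^3 · s = 27s^4
27s^4 = 2.21×10⁻¹⁸  ⇒  s^4 = 8.19×10⁻²⁰
s = 1.69×10⁻⁵ M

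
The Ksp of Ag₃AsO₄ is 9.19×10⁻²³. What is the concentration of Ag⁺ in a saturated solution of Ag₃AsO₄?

4.07×10⁻⁶ M

Ag₃AsO₄(s) ⇌ 3 Ag⁺(aq) + AsO₄³⁻(aq)
Let s be the molar solubility. Then [Ag⁺] = 3s and [AsO₄³⁻] = s.
Ksp = [Ag⁺]^3[AsO₄³⁻] = (3s)^3 · s = 27s^4 = 9.19×10⁻²³
s = 1.36×10⁻⁶ mol/L
[Ag⁺] = 3s = 4.07×10⁻⁶ mol/L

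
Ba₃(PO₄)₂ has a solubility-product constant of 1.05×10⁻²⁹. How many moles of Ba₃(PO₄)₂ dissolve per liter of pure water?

6.27×10⁻⁷ M

Ba₃(PO₄)₂(s) ⇌ 3 Ba²⁺(aq) + 2 PO₄³⁻(aq)
Call the molar solubility s, so that [Ba²⁺] = 3s and [PO₄³⁻] = 2s.
Ksp = [Ba²⁺]^3[PO₄³⁻]^2 = (3s)^3 · (2s)^2 = 108s^5
108s^5 = 1.05×10⁻²⁹  ⇒  s^5 = 9.72×10⁻³²
Taking the 5th root, s = 6.27×10⁻⁷ mol/L.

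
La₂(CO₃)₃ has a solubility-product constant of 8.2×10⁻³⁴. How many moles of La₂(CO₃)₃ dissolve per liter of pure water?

9.5×10⁻⁸ M

La₂(CO₃)₃(s) ⇌ 2 La³⁺(aq) + 3 CO₃²⁻(aq)
If s mol/L of La₂(CO₃)₃ dissolves, [La³⁺] = 2s and [CO₃²⁻] = 3s.
Ksp = [La³⁺]^2[CO₃²⁻]^3 = (2s)^2 · (3s)^3 = 108s^5
108s^5 = 8.2×10⁻³⁴  ⇒  s^5 = 7.6×10⁻³⁶
s = 9.5×10⁻⁸ M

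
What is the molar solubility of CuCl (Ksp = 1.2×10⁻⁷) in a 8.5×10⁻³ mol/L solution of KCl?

CuCl(s) ⇌ Cu⁺(aq) + Cl⁻(aq)
Cl⁻ is already present at 8.5×10⁻³ mol/L. If s mol/L of CuCl dissolves, [Cu⁺] = s while [Cl⁻] ≈ 8.5×10⁻³ mol/L.
Ksp = [Cu⁺][Cl⁻] = s(8.5×10⁻³)
s = 1.2×10⁻⁷ / (8.5×10⁻³) = 1.4×10⁻⁵
s = 1.4×10⁻⁵ mol/L

1.4×10⁻⁵ M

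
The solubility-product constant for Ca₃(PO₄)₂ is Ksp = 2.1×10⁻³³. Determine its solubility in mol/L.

Ca₃(PO₄)₂(s) ⇌ 3 Ca²⁺(aq) + 2 PO₄³⁻(aq)
With molar solubility s: [Ca²⁺] = 3s, [PO₄³⁻] = 2s.
Ksp = [Ca²⁺]^3[PO₄³⁻]^2 = (3s)^3 · (2s)^2 = 108s^5
108s^5 = 2.1×10⁻³³  ⇒  s^5 = 1.9×10⁻³⁵
s = 1.1×10⁻⁷ mol/L

1.1×10⁻⁷ M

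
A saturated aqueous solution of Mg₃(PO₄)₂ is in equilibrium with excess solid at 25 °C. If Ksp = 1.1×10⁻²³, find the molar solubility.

1.0×10⁻⁵ M

Mg₃(PO₄)₂(s) ⇌ 3 Mg²⁺(aq) + 2 PO₄³⁻(aq)
If s mol/L of Mg₃(PO₄)₂ dissolves, [Mg²⁺] = 3s and [PO₄³⁻] = 2s.
Ksp = [Mg²⁺]^3[PO₄³⁻]^2 = (3s)^3 · (2s)^2 = 108s^5
108s^5 = 1.1×10⁻²³  ⇒  s^5 = 1.0×10⁻²⁵
Taking the 5th root, s = 1.0×10⁻⁵ mol L⁻¹.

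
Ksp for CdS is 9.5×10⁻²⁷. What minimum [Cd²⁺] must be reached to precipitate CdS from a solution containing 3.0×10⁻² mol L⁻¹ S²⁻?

A salt starts to precipitate once the ion product Q reaches its Ksp.
CdS(s) ⇌ Cd²⁺(aq) + S²⁻(aq)
Ksp = [Cd²⁺][S²⁻] = [Cd²⁺](3.0×10⁻²)
[Cd²⁺] = 9.5×10⁻²⁷ / (3.0×10⁻²) = 3.2×10⁻²⁵
[Cd²⁺] = 3.2×10⁻²⁵ mol L⁻¹

3.2×10⁻²⁵ M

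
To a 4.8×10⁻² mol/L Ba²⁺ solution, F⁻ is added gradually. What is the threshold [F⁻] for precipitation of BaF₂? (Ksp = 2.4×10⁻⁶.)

Each salt precipitates once Q = Ksp for that salt.
BaF₂(s) ⇌ Ba²⁺(aq) + 2 F⁻(aq)
Ksp = [Ba²⁺][F⁻]^2 = [F⁻]^2(4.8×10⁻²)
[F⁻]^2 = 2.4×10⁻⁶ / (4.8×10⁻²) = 5.0×10⁻⁵
[F⁻] = 7.1×10⁻³ mol/L

7.1×10⁻³ M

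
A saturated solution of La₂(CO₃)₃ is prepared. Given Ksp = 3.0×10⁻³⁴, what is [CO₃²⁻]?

La₂(CO₃)₃(s) ⇌ 2 La³⁺(aq) + 3 CO₃²⁻(aq)
If s mol/L of La₂(CO₃)₃ dissolves, [La³⁺] = 2s and [CO₃²⁻] = 3s.
Ksp = [La³⁺]^2[CO₃²⁻]^3 = (2s)^2 · (3s)^3 = 108s^5 = 3.0×10⁻³⁴
s = 7.7×10⁻⁸ M
[CO₃²⁻] = 3s = 2.3×10⁻⁷ M

2.3×10⁻⁷ M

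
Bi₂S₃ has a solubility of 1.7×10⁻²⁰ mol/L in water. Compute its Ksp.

Ksp = 1.5×10⁻⁹⁷

Bi₂S₃(s) ⇌ 2 Bi³⁺(aq) + 3 S²⁻(aq)
With molar solubility s: [Bi³⁺] = 2s, [S²⁻] = 3s.
Ksp = [Bi³⁺]^2[S²⁻]^3 = (2s)^2 · (3s)^3 = 108s^5
Ksp = 108 × (1.7×10⁻²⁰)^5 = 1.5×10⁻⁹⁷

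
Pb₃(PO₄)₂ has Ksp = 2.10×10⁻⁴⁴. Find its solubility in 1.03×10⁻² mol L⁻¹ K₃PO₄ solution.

1.94×10⁻¹⁴ M

Pb₃(PO₄)₂(s) ⇌ 3 Pb²⁺(aq) + 2 PO₄³⁻(aq)
PO₄³⁻ is already present at 1.03×10⁻² mol L⁻¹. If s mol/L of Pb₃(PO₄)₂ dissolves, [Pb²⁺] = 3s while [PO₄³⁻] ≈ 1.03×10⁻² mol L⁻¹.
Ksp = [Pb²⁺]^3[PO₄³⁻]^2 = (3s)^3(1.03×10⁻²)^2
(3s)^3 = 2.10×10⁻⁴⁴ / (1.03×10⁻²)^2 = 1.98×10⁻⁴⁰
s = 1.94×10⁻¹⁴ mol L⁻¹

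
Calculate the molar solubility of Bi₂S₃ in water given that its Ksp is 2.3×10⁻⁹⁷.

Bi₂S₃(s) ⇌ 2 Bi³⁺(aq) + 3 S²⁻(aq)
Call the molar solubility s, so that [Bi³⁺] = 2s and [S²⁻] = 3s.
Ksp = [Bi³⁺]^2[S²⁻]^3 = (2s)^2 · (3s)^3 = 108s^5
108s^5 = 2.3×10⁻⁹⁷  ⇒  s^5 = 2.1×10⁻⁹⁹
Taking the 5th root, s = 1.8×10⁻²⁰ M.

1.8×10⁻²⁰ M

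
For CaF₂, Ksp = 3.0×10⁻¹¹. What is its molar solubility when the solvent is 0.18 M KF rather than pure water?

9.3×10⁻¹⁰ M

CaF₂(s) ⇌ Ca²⁺(aq) + 2 F⁻(aq)
The solution already contains F⁻ at 0.18 M. Let s be the molar solubility of CaF₂.
[F⁻] ≈ 0.18 M (common ion dominates); [Ca²⁺] = s.
Ksp = [Ca²⁺][F⁻]^2 = s(0.18)^2
s = 3.0×10⁻¹¹ / (0.18)^2 = 9.3×10⁻¹⁰
s = 9.3×10⁻¹⁰ M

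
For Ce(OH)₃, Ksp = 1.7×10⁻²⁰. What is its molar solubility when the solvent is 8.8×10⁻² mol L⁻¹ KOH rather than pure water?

Ce(OH)₃(s) ⇌ Ce³⁺(aq) + 3 OH⁻(aq)
Let s be the solubility of Ce(OH)₃ here. The common ion gives [OH⁻] ≈ 8.8×10⁻² mol L⁻¹, and [Ce³⁺] = s.
Ksp = [Ce³⁺][OH⁻]^3 = s(8.8×10⁻²)^3
s = 1.7×10⁻²⁰ / (8.8×10⁻²)^3 = 2.5×10⁻¹⁷
s = 2.5×10⁻¹⁷ mol L⁻¹

2.5×10⁻¹⁷ M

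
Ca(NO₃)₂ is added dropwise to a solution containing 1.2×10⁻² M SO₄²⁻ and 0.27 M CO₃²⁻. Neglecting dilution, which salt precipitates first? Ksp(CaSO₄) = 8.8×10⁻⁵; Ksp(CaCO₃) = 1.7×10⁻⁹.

CaCO₃

Precipitation of each salt begins when its ion product equals Ksp.
For CaSO₄: [Ca²⁺] = (Ksp/[SO₄²⁻]) = 7.3×10⁻³ M
For CaCO₃: [Ca²⁺] = (Ksp/[CO₃²⁻]) = 6.3×10⁻⁹ M
Since CaCO₃ needs less Ca²⁺ to reach saturation, it precipitates first.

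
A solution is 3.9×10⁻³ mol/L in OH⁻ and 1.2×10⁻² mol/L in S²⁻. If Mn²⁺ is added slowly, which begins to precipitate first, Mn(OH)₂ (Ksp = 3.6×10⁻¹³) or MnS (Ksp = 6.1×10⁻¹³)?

MnS

A salt starts to precipitate once the ion product Q reaches its Ksp.
For Mn(OH)₂: [Mn²⁺] = (Ksp/[OH⁻]^2) = 2.4×10⁻⁸ mol/L
For MnS: [Mn²⁺] = (Ksp/[S²⁻]) = 5.1×10⁻¹¹ mol/L
MnS requires the lower [Mn²⁺], so it precipitates first.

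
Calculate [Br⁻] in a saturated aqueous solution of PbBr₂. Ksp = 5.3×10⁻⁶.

2.2×10⁻² M

PbBr₂(s) ⇌ Pb²⁺(aq) + 2 Br⁻(aq)
With molar solubility s: [Pb²⁺] = s, [Br⁻] = 2s.
Ksp = [Pb²⁺][Br⁻]^2 = s · (2s)^2 = 4s^3 = 5.3×10⁻⁶
s = 1.1×10⁻² mol/L
[Br⁻] = 2s = 2.2×10⁻² mol/L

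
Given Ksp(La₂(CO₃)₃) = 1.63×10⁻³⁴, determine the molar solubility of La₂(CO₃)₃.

6.85×10⁻⁸ M

La₂(CO₃)₃(s) ⇌ 2 La³⁺(aq) + 3 CO₃²⁻(aq)
Let s be the molar solubility. Then [La³⁺] = 2s and [CO₃²⁻] = 3s.
Ksp = [La³⁺]^2[CO₃²⁻]^3 = (2s)^2 · (3s)^3 = 108s^5
108s^5 = 1.63×10⁻³⁴  ⇒  s^5 = 1.51×10⁻³⁶
Taking the 5th root, s = 6.85×10⁻⁸ M.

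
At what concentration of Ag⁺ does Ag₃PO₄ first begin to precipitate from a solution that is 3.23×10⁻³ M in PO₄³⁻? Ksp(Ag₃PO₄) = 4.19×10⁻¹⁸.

1.09×10⁻⁵ M

The threshold for precipitation is Q = Ksp.
Ag₃PO₄(s) ⇌ 3 Ag⁺(aq) + PO₄³⁻(aq)
Ksp = [Ag⁺]^3[PO₄³⁻] = [Ag⁺]^3(3.23×10⁻³)
[Ag⁺]^3 = 4.19×10⁻¹⁸ / (3.23×10⁻³) = 1.30×10⁻¹⁵
[Ag⁺] = 1.09×10⁻⁵ M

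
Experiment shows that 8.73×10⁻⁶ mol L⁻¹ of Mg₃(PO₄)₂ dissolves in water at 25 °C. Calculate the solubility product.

Ksp = 5.48×10⁻²⁴

Mg₃(PO₄)₂(s) ⇌ 3 Mg²⁺(aq) + 2 PO₄³⁻(aq)
With molar solubility s: [Mg²⁺] = 3s, [PO₄³⁻] = 2s.
Ksp = [Mg²⁺]^3[PO₄³⁻]^2 = (3s)^3 · (2s)^2 = 108s^5
Ksp = 108 × (8.73×10⁻⁶)^5 = 5.48×10⁻²⁴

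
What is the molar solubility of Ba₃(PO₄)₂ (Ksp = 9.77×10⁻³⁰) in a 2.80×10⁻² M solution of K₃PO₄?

Ba₃(PO₄)₂(s) ⇌ 3 Ba²⁺(aq) + 2 PO₄³⁻(aq)
Let s be the solubility of Ba₃(PO₄)₂ here. The common ion gives [PO₄³⁻] ≈ 2.80×10⁻² M, and [Ba²⁺] = 3s.
Ksp = [Ba²⁺]^3[PO₄³⁻]^2 = (3s)^3(2.80×10⁻²)^2
(3s)^3 = 9.77×10⁻³⁰ / (2.80×10⁻²)^2 = 1.25×10⁻²⁶
s = 7.73×10⁻¹⁰ M

7.73×10⁻¹⁰ M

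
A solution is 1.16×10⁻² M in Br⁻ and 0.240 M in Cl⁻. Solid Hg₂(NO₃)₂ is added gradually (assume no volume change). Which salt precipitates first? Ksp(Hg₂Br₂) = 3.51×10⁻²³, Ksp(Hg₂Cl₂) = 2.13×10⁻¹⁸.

Hg₂Br₂

A salt starts to precipitate once the ion product Q reaches its Ksp.
For Hg₂Br₂: [Hg₂²⁺] = (Ksp/[Br⁻]^2) = 2.61×10⁻¹⁹ M
For Hg₂Cl₂: [Hg₂²⁺] = (Ksp/[Cl⁻]^2) = 3.70×10⁻¹⁷ M
Hg₂Br₂ requires the lower [Hg₂²⁺], so it precipitates first.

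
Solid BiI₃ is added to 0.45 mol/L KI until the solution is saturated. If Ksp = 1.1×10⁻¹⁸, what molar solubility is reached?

1.2×10⁻¹⁷ M

BiI₃(s) ⇌ Bi³⁺(aq) + 3 I⁻(aq)
The solution already contains I⁻ at 0.45 mol/L. Let s be the molar solubility of BiI₃.
[I⁻] ≈ 0.45 mol/L (common ion dominates); [Bi³⁺] = s.
Ksp = [Bi³⁺][I⁻]^3 = s(0.45)^3
s = 1.1×10⁻¹⁸ / (0.45)^3 = 1.2×10⁻¹⁷
s = 1.2×10⁻¹⁷ mol/L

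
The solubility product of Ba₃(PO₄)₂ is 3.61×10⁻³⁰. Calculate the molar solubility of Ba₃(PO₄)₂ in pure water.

5.07×10⁻⁷ M

Ba₃(PO₄)₂(s) ⇌ 3 Ba²⁺(aq) + 2 PO₄³⁻(aq)
With molar solubility s: [Ba²⁺] = 3s, [PO₄³⁻] = 2s.
Ksp = [Ba²⁺]^3[PO₄³⁻]^2 = (3s)^3 · (2s)^2 = 108s^5
108s^5 = 3.61×10⁻³⁰  ⇒  s^5 = 3.34×10⁻³²
s = 5.07×10⁻⁷ M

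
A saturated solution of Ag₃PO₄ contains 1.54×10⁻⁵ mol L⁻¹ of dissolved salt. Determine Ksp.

Ag₃PO₄(s) ⇌ 3 Ag⁺(aq) + PO₄³⁻(aq)
Let s be the molar solubility. Then [Ag⁺] = 3s and [PO₄³⁻] = s.
Ksp = [Ag⁺]^3[PO₄³⁻] = (3s)^3 · s = 27s^4
Ksp = 27 × (1.54×10⁻⁵)^4 = 1.52×10⁻¹⁸

Ksp = 1.52×10⁻¹⁸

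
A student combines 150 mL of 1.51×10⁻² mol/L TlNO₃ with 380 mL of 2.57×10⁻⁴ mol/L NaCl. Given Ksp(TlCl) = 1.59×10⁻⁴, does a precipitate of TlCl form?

Total volume after mixing = 150 + 380 = 530 mL.
[Tl⁺] = (1.51×10⁻²)(150)/530 = 4.27×10⁻³ mol/L
[Cl⁻] = (2.57×10⁻⁴)(380)/530 = 1.84×10⁻⁴ mol/L
Q = [Tl⁺][Cl⁻] = 7.87×10⁻⁷
Since Q (7.87×10⁻⁷) is less than Ksp (1.59×10⁻⁴), no TlCl precipitates.

No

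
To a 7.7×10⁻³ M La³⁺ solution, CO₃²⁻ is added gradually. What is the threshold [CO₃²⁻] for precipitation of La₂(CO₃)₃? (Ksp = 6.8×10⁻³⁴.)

2.3×10⁻¹⁰ M

A salt starts to precipitate once the ion product Q reaches its Ksp.
La₂(CO₃)₃(s) ⇌ 2 La³⁺(aq) + 3 CO₃²⁻(aq)
Ksp = [La³⁺]^2[CO₃²⁻]^3 = [CO₃²⁻]^3(7.7×10⁻³)^2
[CO₃²⁻]^3 = 6.8×10⁻³⁴ / (7.7×10⁻³)^2 = 1.1×10⁻²⁹
[CO₃²⁻] = 2.3×10⁻¹⁰ M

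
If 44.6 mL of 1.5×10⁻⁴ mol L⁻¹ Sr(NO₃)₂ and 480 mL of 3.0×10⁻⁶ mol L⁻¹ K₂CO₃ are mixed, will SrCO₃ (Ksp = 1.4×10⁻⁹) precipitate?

No

The combined volume is 524.6 mL.
[Sr²⁺] = (1.5×10⁻⁴)(44.6)/524.6 = 1.3×10⁻⁵ mol L⁻¹
[CO₃²⁻] = (3.0×10⁻⁶)(480)/524.6 = 2.7×10⁻⁶ mol L⁻¹
Q = [Sr²⁺][CO₃²⁻] = 3.5×10⁻¹¹
Since Q (3.5×10⁻¹¹) is less than Ksp (1.4×10⁻⁹), no SrCO₃ precipitates.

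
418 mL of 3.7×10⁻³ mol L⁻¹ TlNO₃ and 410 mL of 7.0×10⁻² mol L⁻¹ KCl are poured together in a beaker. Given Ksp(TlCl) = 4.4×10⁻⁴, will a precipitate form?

No

Total volume after mixing = 418 + 410 = 828 mL.
[Tl⁺] = (3.7×10⁻³)(418)/828 = 1.9×10⁻³ mol L⁻¹
[Cl⁻] = (7.0×10⁻²)(410)/828 = 3.5×10⁻² mol L⁻¹
Q = [Tl⁺][Cl⁻] = 6.5×10⁻⁵
Q < Ksp (6.5×10⁻⁵ vs 4.4×10⁻⁴); the solution remains unsaturated and no precipitate forms.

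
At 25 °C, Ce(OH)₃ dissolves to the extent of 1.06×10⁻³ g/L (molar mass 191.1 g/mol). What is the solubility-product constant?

s = (1.06×10⁻³ g L⁻¹)/(191.1 g mol⁻¹) = 5.5468×10⁻⁶ M
Ce(OH)₃(s) ⇌ Ce³⁺(aq) + 3 OH⁻(aq)
Call the molar solubility s, so that [Ce³⁺] = s and [OH⁻] = 3s.
Ksp = [Ce³⁺][OH⁻]^3 = s · (3s)^3 = 27s^4
Ksp = 27 × (5.5468×10⁻⁶)^4 = 2.56×10⁻²⁰

Ksp = 2.56×10⁻²⁰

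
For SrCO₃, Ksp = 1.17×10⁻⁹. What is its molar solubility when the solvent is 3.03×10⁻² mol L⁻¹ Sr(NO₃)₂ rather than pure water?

3.86×10⁻⁸ M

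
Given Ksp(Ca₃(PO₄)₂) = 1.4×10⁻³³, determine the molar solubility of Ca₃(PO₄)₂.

Ca₃(PO₄)₂(s) ⇌ 3 Ca²⁺(aq) + 2 PO₄³⁻(aq)
Let s be the molar solubility. Then [Ca²⁺] = 3s and [PO₄³⁻] = 2s.
Ksp = [Ca²⁺]^3[PO₄³⁻]^2 = (3s)^3 · (2s)^2 = 108s^5
108s^5 = 1.4×10⁻³³  ⇒  s^5 = 1.3×10⁻³⁵
Taking the 5th root, s = 1.1×10⁻⁷ mol/L.

1.1×10⁻⁷ M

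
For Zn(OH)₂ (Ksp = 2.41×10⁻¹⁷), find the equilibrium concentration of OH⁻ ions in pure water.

3.64×10⁻⁶ M

Zn(OH)₂(s) ⇌ Zn²⁺(aq) + 2 OH⁻(aq)
Call the molar solubility s, so that [Zn²⁺] = s and [OH⁻] = 2s.
Ksp = [Zn²⁺][OH⁻]^2 = s · (2s)^2 = 4s^3 = 2.41×10⁻¹⁷
s = 1.82×10⁻⁶ mol L⁻¹
[OH⁻] = 2s = 3.64×10⁻⁶ mol L⁻¹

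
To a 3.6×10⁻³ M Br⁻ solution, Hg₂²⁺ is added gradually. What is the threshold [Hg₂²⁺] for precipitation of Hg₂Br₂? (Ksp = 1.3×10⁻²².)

1.0×10⁻¹⁷ M

Each salt precipitates once Q = Ksp for that salt.
Hg₂Br₂(s) ⇌ Hg₂²⁺(aq) + 2 Br⁻(aq)
Ksp = [Hg₂²⁺][Br⁻]^2 = [Hg₂²⁺](3.6×10⁻³)^2
[Hg₂²⁺] = 1.3×10⁻²² / (3.6×10⁻³)^2 = 1.0×10⁻¹⁷
[Hg₂²⁺] = 1.0×10⁻¹⁷ M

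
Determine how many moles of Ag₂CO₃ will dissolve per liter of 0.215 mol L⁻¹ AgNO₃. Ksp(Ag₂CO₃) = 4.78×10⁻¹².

1.03×10⁻¹⁰ M

Ag₂CO₃(s) ⇌ 2 Ag⁺(aq) + CO₃²⁻(aq)
The solution already contains Ag⁺ at 0.215 mol L⁻¹. Let s be the molar solubility of Ag₂CO₃.
[Ag⁺] ≈ 0.215 mol L⁻¹ (common ion dominates); [CO₃²⁻] = s.
Ksp = [Ag⁺]^2[CO₃²⁻] = (0.215)^2s
s = 4.78×10⁻¹² / (0.215)^2 = 1.03×10⁻¹⁰
s = 1.03×10⁻¹⁰ mol L⁻¹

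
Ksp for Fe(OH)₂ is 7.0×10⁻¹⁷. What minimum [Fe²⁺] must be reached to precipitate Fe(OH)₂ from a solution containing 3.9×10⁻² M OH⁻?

Each salt precipitates once Q = Ksp for that salt.
Fe(OH)₂(s) ⇌ Fe²⁺(aq) + 2 OH⁻(aq)
Ksp = [Fe²⁺][OH⁻]^2 = [Fe²⁺](3.9×10⁻²)^2
[Fe²⁺] = 7.0×10⁻¹⁷ / (3.9×10⁻²)^2 = 4.6×10⁻¹⁴
[Fe²⁺] = 4.6×10⁻¹⁴ M

4.6×10⁻¹⁴ M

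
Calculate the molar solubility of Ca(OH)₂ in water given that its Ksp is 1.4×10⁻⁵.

1.5×10⁻² M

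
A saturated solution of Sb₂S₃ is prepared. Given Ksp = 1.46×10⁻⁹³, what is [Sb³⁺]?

Sb₂S₃(s) ⇌ 2 Sb³⁺(aq) + 3 S²⁻(aq)
With molar solubility s: [Sb³⁺] = 2s, [S²⁻] = 3s.
Ksp = [Sb³⁺]^2[S²⁻]^3 = (2s)^2 · (3s)^3 = 108s^5 = 1.46×10⁻⁹³
s = 1.06×10⁻¹⁹ mol/L
[Sb³⁺] = 2s = 2.12×10⁻¹⁹ mol/L

2.12×10⁻¹⁹ M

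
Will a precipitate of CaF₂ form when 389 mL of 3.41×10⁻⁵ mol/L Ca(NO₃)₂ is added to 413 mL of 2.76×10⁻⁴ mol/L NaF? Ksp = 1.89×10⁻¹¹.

No

The combined volume is 802 mL.
[Ca²⁺] = (3.41×10⁻⁵)(389)/802 = 1.65×10⁻⁵ mol/L
[F⁻] = (2.76×10⁻⁴)(413)/802 = 1.42×10⁻⁴ mol/L
Q = [Ca²⁺][F⁻]^2 = 3.34×10⁻¹³
Since Q (3.34×10⁻¹³) is less than Ksp (1.89×10⁻¹¹), no CaF₂ precipitates.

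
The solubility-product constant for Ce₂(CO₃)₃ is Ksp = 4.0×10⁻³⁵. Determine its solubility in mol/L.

5.2×10⁻⁸ M

Ce₂(CO₃)₃(s) ⇌ 2 Ce³⁺(aq) + 3 CO₃²⁻(aq)
Let s be the molar solubility. Then [Ce³⁺] = 2s and [CO₃²⁻] = 3s.
Ksp = [Ce³⁺]^2[CO₃²⁻]^3 = (2s)^2 · (3s)^3 = 108s^5
108s^5 = 4.0×10⁻³⁵  ⇒  s^5 = 3.7×10⁻³⁷
Taking the 5th root, s = 5.2×10⁻⁸ M.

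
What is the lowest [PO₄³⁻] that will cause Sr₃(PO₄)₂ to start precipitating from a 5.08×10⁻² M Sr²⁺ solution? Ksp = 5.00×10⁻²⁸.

1.95×10⁻¹² M

A salt starts to precipitate once the ion product Q reaches its Ksp.
Sr₃(PO₄)₂(s) ⇌ 3 Sr²⁺(aq) + 2 PO₄³⁻(aq)
Ksp = [Sr²⁺]^3[PO₄³⁻]^2 = [PO₄³⁻]^2(5.08×10⁻²)^3
[PO₄³⁻]^2 = 5.00×10⁻²⁸ / (5.08×10⁻²)^3 = 3.81×10⁻²⁴
[PO₄³⁻] = 1.95×10⁻¹² M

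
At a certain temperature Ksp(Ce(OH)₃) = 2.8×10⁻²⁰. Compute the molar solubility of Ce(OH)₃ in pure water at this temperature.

Ce(OH)₃(s) ⇌ Ce³⁺(aq) + 3 OH⁻(aq)
With molar solubility s: [Ce³⁺] = s, [OH⁻] = 3s.
Ksp = [Ce³⁺][OH⁻]^3 = s · (3s)^3 = 27s^4
27s^4 = 2.8×10⁻²⁰  ⇒  s^4 = 1.0×10⁻²¹
s = 5.7×10⁻⁶ mol L⁻¹

5.7×10⁻⁶ M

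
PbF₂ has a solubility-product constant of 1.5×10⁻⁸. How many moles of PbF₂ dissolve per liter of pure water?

1.6×10⁻³ M

PbF₂(s) ⇌ Pb²⁺(aq) + 2 F⁻(aq)
If s mol/L of PbF₂ dissolves, [Pb²⁺] = s and [F⁻] = 2s.
Ksp = [Pb²⁺][F⁻]^2 = s · (2s)^2 = 4s^3
4s^3 = 1.5×10⁻⁸  ⇒  s^3 = 3.8×10⁻⁹
Taking the 3rd root, s = 1.6×10⁻³ mol/L.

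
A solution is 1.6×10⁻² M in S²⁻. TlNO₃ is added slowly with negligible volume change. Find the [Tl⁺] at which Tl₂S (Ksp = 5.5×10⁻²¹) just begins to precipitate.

5.9×10⁻¹⁰ M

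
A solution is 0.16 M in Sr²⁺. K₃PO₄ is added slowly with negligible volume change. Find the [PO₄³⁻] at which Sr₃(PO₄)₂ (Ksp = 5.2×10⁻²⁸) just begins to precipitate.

3.6×10⁻¹³ M

Precipitation begins when Q = Ksp.
Sr₃(PO₄)₂(s) ⇌ 3 Sr²⁺(aq) + 2 PO₄³⁻(aq)
Ksp = [Sr²⁺]^3[PO₄³⁻]^2 = [PO₄³⁻]^2(0.16)^3
[PO₄³⁻]^2 = 5.2×10⁻²⁸ / (0.16)^3 = 1.3×10⁻²⁵
[PO₄³⁻] = 3.6×10⁻¹³ M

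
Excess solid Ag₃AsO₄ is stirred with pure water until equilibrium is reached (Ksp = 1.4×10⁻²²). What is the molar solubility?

Ag₃AsO₄(s) ⇌ 3 Ag⁺(aq) + AsO₄³⁻(aq)
With molar solubility s: [Ag⁺] = 3s, [AsO₄³⁻] = s.
Ksp = [Ag⁺]^3[AsO₄³⁻] = (3s)^3 · s = 27s^4
27s^4 = 1.4×10⁻²²  ⇒  s^4 = 5.2×10⁻²⁴
s = (5.2×10⁻²⁴)^(1/4) = 1.5×10⁻⁶ M

1.5×10⁻⁶ M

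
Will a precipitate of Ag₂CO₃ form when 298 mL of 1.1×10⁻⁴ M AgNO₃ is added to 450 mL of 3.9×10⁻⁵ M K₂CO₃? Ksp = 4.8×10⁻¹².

No

Total volume after mixing = 298 + 450 = 748 mL.
[Ag⁺] = (1.1×10⁻⁴)(298)/748 = 4.4×10⁻⁵ M
[CO₃²⁻] = (3.9×10⁻⁵)(450)/748 = 2.3×10⁻⁵ M
Q = [Ag⁺]^2[CO₃²⁻] = 4.5×10⁻¹⁴
Q = 4.5×10⁻¹⁴ < Ksp = 4.8×10⁻¹², so the solution is unsaturated and no precipitate forms.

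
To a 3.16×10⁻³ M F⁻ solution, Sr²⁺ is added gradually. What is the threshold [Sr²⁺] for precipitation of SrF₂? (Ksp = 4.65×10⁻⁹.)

4.66×10⁻⁴ M

Each salt precipitates once Q = Ksp for that salt.
SrF₂(s) ⇌ Sr²⁺(aq) + 2 F⁻(aq)
Ksp = [Sr²⁺][F⁻]^2 = [Sr²⁺](3.16×10⁻³)^2
[Sr²⁺] = 4.65×10⁻⁹ / (3.16×10⁻³)^2 = 4.66×10⁻⁴
[Sr²⁺] = 4.66×10⁻⁴ M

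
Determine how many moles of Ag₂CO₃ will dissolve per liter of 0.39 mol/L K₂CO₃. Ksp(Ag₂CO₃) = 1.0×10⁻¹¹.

Ag₂CO₃(s) ⇌ 2 Ag⁺(aq) + CO₃²⁻(aq)
CO₃²⁻ is already present at 0.39 mol/L. If s mol/L of Ag₂CO₃ dissolves, [Ag⁺] = 2s while [CO₃²⁻] ≈ 0.39 mol/L.
Ksp = [Ag⁺]^2[CO₃²⁻] = (2s)^2(0.39)
(2s)^2 = 1.0×10⁻¹¹ / (0.39) = 2.6×10⁻¹¹
s = 2.5×10⁻⁶ mol/L

2.5×10⁻⁶ M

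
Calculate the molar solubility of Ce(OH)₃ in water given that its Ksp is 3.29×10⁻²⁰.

5.91×10⁻⁶ M

Ce(OH)₃(s) ⇌ Ce³⁺(aq) + 3 OH⁻(aq)
If s mol/L of Ce(OH)₃ dissolves, [Ce³⁺] = s and [OH⁻] = 3s.
Ksp = [Ce³⁺][OH⁻]^3 = s · (3s)^3 = 27s^4
27s^4 = 3.29×10⁻²⁰  ⇒  s^4 = 1.22×10⁻²¹
s = 5.91×10⁻⁶ mol/L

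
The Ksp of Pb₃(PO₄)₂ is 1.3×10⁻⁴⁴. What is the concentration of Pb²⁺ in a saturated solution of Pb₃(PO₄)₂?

2.0×10⁻⁹ M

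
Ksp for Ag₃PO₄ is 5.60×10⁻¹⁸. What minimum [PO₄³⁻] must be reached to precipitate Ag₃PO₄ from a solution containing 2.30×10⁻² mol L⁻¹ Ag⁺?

Precipitation begins when Q = Ksp.
Ag₃PO₄(s) ⇌ 3 Ag⁺(aq) + PO₄³⁻(aq)
Ksp = [Ag⁺]^3[PO₄³⁻] = [PO₄³⁻](2.30×10⁻²)^3
[PO₄³⁻] = 5.60×10⁻¹⁸ / (2.30×10⁻²)^3 = 4.60×10⁻¹³
[PO₄³⁻] = 4.60×10⁻¹³ mol L⁻¹

4.60×10⁻¹³ M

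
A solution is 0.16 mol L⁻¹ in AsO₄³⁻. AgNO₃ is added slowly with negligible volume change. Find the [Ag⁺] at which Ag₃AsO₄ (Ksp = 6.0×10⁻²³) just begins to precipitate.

7.2×10⁻⁸ M

Each salt precipitates once Q = Ksp for that salt.
Ag₃AsO₄(s) ⇌ 3 Ag⁺(aq) + AsO₄³⁻(aq)
Ksp = [Ag⁺]^3[AsO₄³⁻] = [Ag⁺]^3(0.16)
[Ag⁺]^3 = 6.0×10⁻²³ / (0.16) = 3.8×10⁻²²
[Ag⁺] = 7.2×10⁻⁸ mol L⁻¹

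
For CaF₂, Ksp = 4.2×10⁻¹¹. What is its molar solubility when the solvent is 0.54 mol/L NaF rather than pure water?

CaF₂(s) ⇌ Ca²⁺(aq) + 2 F⁻(aq)
F⁻ is already present at 0.54 mol/L. If s mol/L of CaF₂ dissolves, [Ca²⁺] = s while [F⁻] ≈ 0.54 mol/L.
Ksp = [Ca²⁺][F⁻]^2 = s(0.54)^2
s = 4.2×10⁻¹¹ / (0.54)^2 = 1.4×10⁻¹⁰
s = 1.4×10⁻¹⁰ mol/L

1.4×10⁻¹⁰ M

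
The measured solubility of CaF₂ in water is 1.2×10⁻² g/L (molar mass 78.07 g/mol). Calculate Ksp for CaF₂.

Ksp = 1.5×10⁻¹¹

Molar solubility s = (1.2×10⁻² g/L) / (78.07 g/mol) = 1.537×10⁻⁴ mol/L
CaF₂(s) ⇌ Ca²⁺(aq) + 2 F⁻(aq)
Let s be the molar solubility. Then [Ca²⁺] = s and [F⁻] = 2s.
Ksp = [Ca²⁺][F⁻]^2 = s · (2s)^2 = 4s^3
Ksp = 4 × (1.537×10⁻⁴)^3 = 1.5×10⁻¹¹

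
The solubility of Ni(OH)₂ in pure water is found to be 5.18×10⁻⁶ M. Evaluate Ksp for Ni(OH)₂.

Ksp = 5.56×10⁻¹⁶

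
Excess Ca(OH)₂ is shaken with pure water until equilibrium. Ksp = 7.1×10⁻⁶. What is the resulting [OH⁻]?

Ca(OH)₂(s) ⇌ Ca²⁺(aq) + 2 OH⁻(aq)
For each mole of Ca(OH)₂ that dissolves per liter, [Ca²⁺] = s and [OH⁻] = 2s; let s denote this solubility.
Ksp = [Ca²⁺][OH⁻]^2 = s · (2s)^2 = 4s^3 = 7.1×10⁻⁶
s = 1.2×10⁻² M
[OH⁻] = 2s = 2.4×10⁻² M

2.4×10⁻² M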